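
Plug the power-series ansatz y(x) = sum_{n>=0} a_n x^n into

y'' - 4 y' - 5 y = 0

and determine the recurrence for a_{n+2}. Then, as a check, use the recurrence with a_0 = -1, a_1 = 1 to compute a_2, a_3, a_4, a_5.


Substitute y = sum_n a_n x^n.
y''(x) has coefficient (n+2)(n+1) a_{n+2} at x^n;
-4 y'(x) has coefficient -4 (n+1) a_{n+1} at x^n;
-5 y(x) has coefficient -5 a_n at x^n.
Matching x^n: (n+2)(n+1) a_{n+2} - 4 (n+1) a_{n+1} - 5 a_n = 0.
Thus a_{n+2} = [4 (n+1) a_{n+1} + 5 a_n] / ((n+1)(n+2)).

Check with a_0 = -1, a_1 = 1 (apply the recurrence for n = 0, 1, 2, 3): a_0 = -1, a_1 = 1, a_2 = -1/2, a_3 = 1/6, a_4 = -1/24, a_5 = 1/120.

a_(n+2) = [4 (n+1) a_(n+1) + 5 a_n] / ((n+1)(n+2)); check: a_0 = -1, a_1 = 1, a_2 = -1/2, a_3 = 1/6, a_4 = -1/24, a_5 = 1/120


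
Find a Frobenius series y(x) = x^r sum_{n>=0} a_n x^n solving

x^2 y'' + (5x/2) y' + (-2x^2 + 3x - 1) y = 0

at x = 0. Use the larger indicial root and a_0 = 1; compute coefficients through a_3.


Write in Frobenius form y'' + (p(x)/x) y' + (q(x)/x^2) y = 0:
  p(x) = 5/2,  q(x) = -2x^2 + 3x - 1.
Indicial equation: r(r-1) + (5/2) r + (-1) = 0 -> roots r_1 = 1/2, r_2 = -2.
Take r = r_1 = 1/2. Let y(x) = x^r sum_{n>=0} a_n x^n with a_0 = 1.
Substitute y = x^r sum a_n x^n and match x^{r+n}. The recurrence is
  D(n) a_n + 3 a_{n-1} - 2 a_{n-2} = 0,  where D(n) = (r+n)(r+n-1) + (5/2)(r+n) + (-1).
  a_n = [-3 a_{n-1} + 2 a_{n-2}] / D(n).
Since the indicial polynomial factors as (r - r_1)(r - r_2), D(n) = (r_1 + n - r_1)(r_1 + n - r_2) = n(n + 5/2).
Evaluating step by step (a_0 = 1):
  n = 1: D(1) = 1(1 + 5/2) = 7/2; numerator = -3(1) = -3; a_1 = (-3)/(7/2) = -6/7
  n = 2: D(2) = 2(2 + 5/2) = 9; numerator = -3(-6/7) + 2(1) = 32/7; a_2 = (32/7)/(9) = 32/63
  n = 3: D(3) = 3(3 + 5/2) = 33/2; numerator = -3(32/63) + 2(-6/7) = -68/21; a_3 = (-68/21)/(33/2) = -136/693

r = 1/2; a_0 = 1; a_1 = -6/7; a_2 = 32/63; a_3 = -136/693


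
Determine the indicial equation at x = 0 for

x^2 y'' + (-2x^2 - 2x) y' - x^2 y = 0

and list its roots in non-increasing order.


Divide by x^2 to reach normal form y'' + P_1(x) y' + P_2(x) y = 0 with P_1(x) = -2 - 2/x and P_2(x) = -1.
x = 0 is a singular point because the y'-coefficient -2 - 2/x has a pole at x = 0.
It is a regular singular point because x P_1(x) = p(x) = -2x - 2 and x^2 P_2(x) = q(x) = -x^2 are polynomials, hence analytic at x = 0.
p(0) = -2,  q(0) = 0.
Indicial equation: r(r-1) + p(0) r + q(0) = 0, i.e. r^2 + (p(0) - 1) r + q(0) = 0, i.e. r^2 - 3 r = 0.
Discriminant: (-3)^2 - 4(0) = 9, so r = (3 ± 3)/2.
Solving: r_1 = 3, r_2 = 0.

indicial: r^2 - 3 r = 0; roots r_1 = 3, r_2 = 0


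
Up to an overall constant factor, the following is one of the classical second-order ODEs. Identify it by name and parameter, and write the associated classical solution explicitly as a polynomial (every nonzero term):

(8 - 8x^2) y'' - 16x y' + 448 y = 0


All three coefficients share the factor 8; dividing through by 8 gives  (1 - x^2) y'' - 2x y' + 56 y = 0.
This matches the Legendre equation (1 - x^2) y'' - 2x y' + n(n+1) y = 0 (note the -2x y' term) with n(n+1) = 56, so n = 7; the polynomial solution is P_7(x).
With y = sum_k a_k x^k, matching x^k gives (k+2)(k+1) a_{k+2} = [k(k+1) - n(n+1)] a_k = (k - 7)(k + 8) a_k. The right side vanishes at k = 7, so the series with the parity of 7 terminates at degree 7.
Standard normalization (P_n(1) = 1): leading coefficient (2n)!/(2^n (n!)^2) = 87178291200/(128*25401600) = 429/16, so a_7 = 429/16. Work downward with a_k = (k+1)(k+2) a_{k+2} / ((k - 7)(k + 8)):
  a_5 = (6)(7)(429/16) / ((5 - 7)(5 + 8)) = (9009/8)/(-26) = -693/16
  a_3 = (4)(5)(-693/16) / ((3 - 7)(3 + 8)) = (-3465/4)/(-44) = 315/16
  a_1 = (2)(3)(315/16) / ((1 - 7)(1 + 8)) = (945/8)/(-54) = -35/16
Hence P_7(x) = 429 x^7/16 - 693 x^5/16 + 315 x^3/16 - 35 x/16.

P_7(x); series = 429 x^7/16 - 693 x^5/16 + 315 x^3/16 - 35 x/16


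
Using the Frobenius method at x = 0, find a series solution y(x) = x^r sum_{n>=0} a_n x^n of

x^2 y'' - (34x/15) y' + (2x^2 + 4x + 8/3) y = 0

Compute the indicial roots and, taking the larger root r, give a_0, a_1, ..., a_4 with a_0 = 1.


Write in Frobenius form y'' + (p(x)/x) y' + (q(x)/x^2) y = 0:
  p(x) = -34/15,  q(x) = 2x^2 + 4x + 8/3.
Indicial equation: r(r-1) + (-34/15) r + (8/3) = 0 -> roots r_1 = 5/3, r_2 = 8/5.
Take r = r_1 = 5/3. Let y(x) = x^r sum_{n>=0} a_n x^n with a_0 = 1.
Substitute y = x^r sum a_n x^n and match x^{r+n}. The recurrence is
  D(n) a_n + 4 a_{n-1} + 2 a_{n-2} = 0,  where D(n) = (r+n)(r+n-1) + (-34/15)(r+n) + (8/3).
  a_n = [-4 a_{n-1} - 2 a_{n-2}] / D(n).
Since the indicial polynomial factors as (r - r_1)(r - r_2), D(n) = (r_1 + n - r_1)(r_1 + n - r_2) = n(n + 1/15).
Evaluating step by step (a_0 = 1):
  n = 1: D(1) = 1(1 + 1/15) = 16/15; numerator = -4(1) = -4; a_1 = (-4)/(16/15) = -15/4
  n = 2: D(2) = 2(2 + 1/15) = 62/15; numerator = -4(-15/4) - 2(1) = 13; a_2 = (13)/(62/15) = 195/62
  n = 3: D(3) = 3(3 + 1/15) = 46/5; numerator = -4(195/62) - 2(-15/4) = -315/62; a_3 = (-315/62)/(46/5) = -1575/2852
  n = 4: D(4) = 4(4 + 1/15) = 244/15; numerator = -4(-1575/2852) - 2(195/62) = -2910/713; a_4 = (-2910/713)/(244/15) = -21825/86986

r = 5/3; a_0 = 1; a_1 = -15/4; a_2 = 195/62; a_3 = -1575/2852; a_4 = -21825/86986


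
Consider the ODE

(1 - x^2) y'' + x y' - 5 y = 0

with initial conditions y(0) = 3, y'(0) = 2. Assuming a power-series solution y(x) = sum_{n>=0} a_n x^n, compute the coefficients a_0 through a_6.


Ansatz: y(x) = sum_{n>=0} a_n x^n, so y'(x) = sum_{n>=1} n a_n x^(n-1) and y''(x) = sum_{n>=2} n(n-1) a_n x^(n-2).
Substitute into P(x) y'' + Q(x) y' + R(x) y = 0 with P(x) = 1 - x^2, Q(x) = x, R(x) = -5, and match powers of x.
Initial conditions: a_0 = 3, a_1 = 2.
Setting the coefficient of each power of x to zero and solving order by order (substituting the coefficients already found):
  x^0: 2 a_2 - 5 a_0 = 0  ->  2 a_2 = 5 a_0 = 15  ->  a_2 = 15/2
  x^1: 6 a_3 - 4 a_1 = 0  ->  6 a_3 = 4 a_1 = 8  ->  a_3 = 4/3
  x^2: 12 a_4 - 5 a_2 = 0  ->  12 a_4 = 5 a_2 = 75/2  ->  a_4 = 25/8
  x^3: 20 a_5 - 8 a_3 = 0  ->  20 a_5 = 8 a_3 = 32/3  ->  a_5 = 8/15
  x^4: 30 a_6 - 13 a_4 = 0  ->  30 a_6 = 13 a_4 = 325/8  ->  a_6 = 65/48
Truncated series: y(x) = 3 + 2 x + (15/2) x^2 + (4/3) x^3 + (25/8) x^4 + (8/15) x^5 + (65/48) x^6 + O(x^7).

a_0 = 3; a_1 = 2; a_2 = 15/2; a_3 = 4/3; a_4 = 25/8; a_5 = 8/15; a_6 = 65/48


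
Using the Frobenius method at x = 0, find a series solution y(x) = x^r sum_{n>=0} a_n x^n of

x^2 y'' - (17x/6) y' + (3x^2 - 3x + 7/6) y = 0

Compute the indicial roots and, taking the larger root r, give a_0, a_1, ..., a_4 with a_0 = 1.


Write in Frobenius form y'' + (p(x)/x) y' + (q(x)/x^2) y = 0:
  p(x) = -17/6,  q(x) = 3x^2 - 3x + 7/6.
Indicial equation: r(r-1) + (-17/6) r + (7/6) = 0 -> roots r_1 = 7/2, r_2 = 1/3.
Take r = r_1 = 7/2. Let y(x) = x^r sum_{n>=0} a_n x^n with a_0 = 1.
Substitute y = x^r sum a_n x^n and match x^{r+n}. The recurrence is
  D(n) a_n - 3 a_{n-1} + 3 a_{n-2} = 0,  where D(n) = (r+n)(r+n-1) + (-17/6)(r+n) + (7/6).
  a_n = [3 a_{n-1} - 3 a_{n-2}] / D(n).
Since the indicial polynomial factors as (r - r_1)(r - r_2), D(n) = (r_1 + n - r_1)(r_1 + n - r_2) = n(n + 19/6).
Evaluating step by step (a_0 = 1):
  n = 1: D(1) = 1(1 + 19/6) = 25/6; numerator = 3(1) = 3; a_1 = (3)/(25/6) = 18/25
  n = 2: D(2) = 2(2 + 19/6) = 31/3; numerator = 3(18/25) - 3(1) = -21/25; a_2 = (-21/25)/(31/3) = -63/775
  n = 3: D(3) = 3(3 + 19/6) = 37/2; numerator = 3(-63/775) - 3(18/25) = -1863/775; a_3 = (-1863/775)/(37/2) = -3726/28675
  n = 4: D(4) = 4(4 + 19/6) = 86/3; numerator = 3(-3726/28675) - 3(-63/775) = -27/185; a_4 = (-27/185)/(86/3) = -81/15910

r = 7/2; a_0 = 1; a_1 = 18/25; a_2 = -63/775; a_3 = -3726/28675; a_4 = -81/15910


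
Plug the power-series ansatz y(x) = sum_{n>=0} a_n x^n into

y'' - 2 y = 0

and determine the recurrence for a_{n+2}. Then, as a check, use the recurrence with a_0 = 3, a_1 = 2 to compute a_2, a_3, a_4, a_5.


Substitute y = sum_n a_n x^n into y'' + (const) y = 0.
y''(x) = sum_{n>=0} (n+2)(n+1) a_{n+2} x^n.
The ODE becomes sum_n [(n+2)(n+1) a_{n+2} - 2 a_n] x^n = 0.
Setting each coefficient to zero gives the recurrence:
  (n+2)(n+1) a_{n+2} - 2 a_n = 0,
  a_{n+2} = 2 / ((n+1)(n+2)) a_n.

Check with a_0 = 3, a_1 = 2 (apply the recurrence for n = 0, 1, 2, 3): a_0 = 3, a_1 = 2, a_2 = 3, a_3 = 2/3, a_4 = 1/2, a_5 = 1/15.

a_{n+2} = 2/((n+1)(n+2)) * a_n; check: a_0 = 3, a_1 = 2, a_2 = 3, a_3 = 2/3, a_4 = 1/2, a_5 = 1/15


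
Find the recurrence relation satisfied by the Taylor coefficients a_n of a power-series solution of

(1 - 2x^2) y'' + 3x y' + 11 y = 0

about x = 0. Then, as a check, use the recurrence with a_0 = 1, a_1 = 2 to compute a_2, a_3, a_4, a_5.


Substitute y = sum_n a_n x^n.
(1 - 2 x^2) y'' contributes (n+2)(n+1) a_{n+2} - 2 n(n-1) a_n at x^n.
3 x y'(x) contributes 3 n a_n at x^n.
11 y(x) contributes 11 a_n at x^n.
Matching x^n: (n+2)(n+1) a_{n+2} + (-2 n(n-1) + 3 n + 11) a_n = 0.
Thus a_{n+2} = (2 n(n-1) - 3 n - 11) / ((n+1)(n+2)) * a_n.

Check with a_0 = 1, a_1 = 2 (apply the recurrence for n = 0, 1, 2, 3): a_0 = 1, a_1 = 2, a_2 = -11/2, a_3 = -14/3, a_4 = 143/24, a_5 = 28/15.

a_(n+2) = (2 n(n-1) - 3 n - 11) / ((n+1)(n+2)) * a_n; check: a_0 = 1, a_1 = 2, a_2 = -11/2, a_3 = -14/3, a_4 = 143/24, a_5 = 28/15


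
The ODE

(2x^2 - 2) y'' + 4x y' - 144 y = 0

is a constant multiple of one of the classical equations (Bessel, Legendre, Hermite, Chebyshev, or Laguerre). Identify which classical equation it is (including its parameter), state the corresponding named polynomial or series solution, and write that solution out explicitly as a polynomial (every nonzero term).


All three coefficients share the factor -2; dividing through by -2 gives  (1 - x^2) y'' - 2x y' + 72 y = 0.
This matches the Legendre equation (1 - x^2) y'' - 2x y' + n(n+1) y = 0 (note the -2x y' term) with n(n+1) = 72, so n = 8; the polynomial solution is P_8(x).
With y = sum_k a_k x^k, matching x^k gives (k+2)(k+1) a_{k+2} = [k(k+1) - n(n+1)] a_k = (k - 8)(k + 9) a_k. The right side vanishes at k = 8, so the series with the parity of 8 terminates at degree 8.
Standard normalization (P_n(1) = 1): leading coefficient (2n)!/(2^n (n!)^2) = 20922789888000/(256*1625702400) = 6435/128, so a_8 = 6435/128. Work downward with a_k = (k+1)(k+2) a_{k+2} / ((k - 8)(k + 9)):
  a_6 = (7)(8)(6435/128) / ((6 - 8)(6 + 9)) = (45045/16)/(-30) = -3003/32
  a_4 = (5)(6)(-3003/32) / ((4 - 8)(4 + 9)) = (-45045/16)/(-52) = 3465/64
  a_2 = (3)(4)(3465/64) / ((2 - 8)(2 + 9)) = (10395/16)/(-66) = -315/32
  a_0 = (1)(2)(-315/32) / ((0 - 8)(0 + 9)) = (-315/16)/(-72) = 35/128
Hence P_8(x) = 6435 x^8/128 - 3003 x^6/32 + 3465 x^4/64 - 315 x^2/32 + 35/128.

P_8(x); series = 6435 x^8/128 - 3003 x^6/32 + 3465 x^4/64 - 315 x^2/32 + 35/128


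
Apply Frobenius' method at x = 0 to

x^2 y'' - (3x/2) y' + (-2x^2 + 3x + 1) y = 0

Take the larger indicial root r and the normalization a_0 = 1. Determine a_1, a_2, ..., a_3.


Write in Frobenius form y'' + (p(x)/x) y' + (q(x)/x^2) y = 0:
  p(x) = -3/2,  q(x) = -2x^2 + 3x + 1.
Indicial equation: r(r-1) + (-3/2) r + (1) = 0 -> roots r_1 = 2, r_2 = 1/2.
Take r = r_1 = 2. Let y(x) = x^r sum_{n>=0} a_n x^n with a_0 = 1.
Substitute y = x^r sum a_n x^n and match x^{r+n}. The recurrence is
  D(n) a_n + 3 a_{n-1} - 2 a_{n-2} = 0,  where D(n) = (r+n)(r+n-1) + (-3/2)(r+n) + (1).
  a_n = [-3 a_{n-1} + 2 a_{n-2}] / D(n).
Since the indicial polynomial factors as (r - r_1)(r - r_2), D(n) = (r_1 + n - r_1)(r_1 + n - r_2) = n(n + 3/2).
Evaluating step by step (a_0 = 1):
  n = 1: D(1) = 1(1 + 3/2) = 5/2; numerator = -3(1) = -3; a_1 = (-3)/(5/2) = -6/5
  n = 2: D(2) = 2(2 + 3/2) = 7; numerator = -3(-6/5) + 2(1) = 28/5; a_2 = (28/5)/(7) = 4/5
  n = 3: D(3) = 3(3 + 3/2) = 27/2; numerator = -3(4/5) + 2(-6/5) = -24/5; a_3 = (-24/5)/(27/2) = -16/45

r = 2; a_0 = 1; a_1 = -6/5; a_2 = 4/5; a_3 = -16/45


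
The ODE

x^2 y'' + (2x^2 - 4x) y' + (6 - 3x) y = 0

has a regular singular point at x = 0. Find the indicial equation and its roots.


Divide by x^2 to reach normal form y'' + P_1(x) y' + P_2(x) y = 0 with P_1(x) = 2 - 4/x and P_2(x) = -3/x + 6/x^2.
x = 0 is a singular point because the y'-coefficient 2 - 4/x has a pole at x = 0 and the y-coefficient -3/x + 6/x^2 has a pole at x = 0.
It is a regular singular point because x P_1(x) = p(x) = 2x - 4 and x^2 P_2(x) = q(x) = 6 - 3x are polynomials, hence analytic at x = 0.
p(0) = -4,  q(0) = 6.
Indicial equation: r(r-1) + p(0) r + q(0) = 0, i.e. r^2 + (p(0) - 1) r + q(0) = 0, i.e. r^2 - 5 r + 6 = 0.
Discriminant: (-5)^2 - 4(6) = 1, so r = (5 ± 1)/2.
Solving: r_1 = 3, r_2 = 2.

indicial: r^2 - 5 r + 6 = 0; roots r_1 = 3, r_2 = 2


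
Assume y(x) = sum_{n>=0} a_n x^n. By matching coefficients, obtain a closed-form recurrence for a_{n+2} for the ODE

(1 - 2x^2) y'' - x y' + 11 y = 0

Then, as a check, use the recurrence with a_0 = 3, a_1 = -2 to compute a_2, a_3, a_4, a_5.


Substitute y = sum_n a_n x^n.
(1 - 2 x^2) y'' contributes (n+2)(n+1) a_{n+2} - 2 n(n-1) a_n at x^n.
-x y'(x) contributes -n a_n at x^n.
11 y(x) contributes 11 a_n at x^n.
Matching x^n: (n+2)(n+1) a_{n+2} + (-2 n(n-1) - n + 11) a_n = 0.
Thus a_{n+2} = (2 n(n-1) + n - 11) / ((n+1)(n+2)) * a_n.

Check with a_0 = 3, a_1 = -2 (apply the recurrence for n = 0, 1, 2, 3): a_0 = 3, a_1 = -2, a_2 = -33/2, a_3 = 10/3, a_4 = 55/8, a_5 = 2/3.

a_(n+2) = (2 n(n-1) + n - 11) / ((n+1)(n+2)) * a_n; check: a_0 = 3, a_1 = -2, a_2 = -33/2, a_3 = 10/3, a_4 = 55/8, a_5 = 2/3


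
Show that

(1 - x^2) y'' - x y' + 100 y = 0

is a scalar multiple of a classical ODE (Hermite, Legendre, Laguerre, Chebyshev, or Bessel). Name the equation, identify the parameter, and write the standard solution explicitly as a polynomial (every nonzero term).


The equation is already in a standard form:  (1 - x^2) y'' - x y' + 100 y = 0.
This matches the Chebyshev equation (1 - x^2) y'' - x y' + n^2 y = 0 (note the -x y' term, not -2x y') with n^2 = 100, so n = 10; the polynomial solution is T_10(x).
With y = sum_k a_k x^k, matching x^k gives (k+2)(k+1) a_{k+2} = (k^2 - n^2) a_k = (k - 10)(k + 10) a_k. The right side vanishes at k = 10, so the series with the parity of 10 terminates at degree 10.
Standard normalization: leading coefficient of T_n is 2^(n-1), so a_10 = 2^9 = 512. Work downward with a_k = (k+1)(k+2) a_{k+2} / ((k - 10)(k + 10)):
  a_8 = (9)(10)(512) / ((8 - 10)(8 + 10)) = 46080/(-36) = -1280
  a_6 = (7)(8)(-1280) / ((6 - 10)(6 + 10)) = -71680/(-64) = 1120
  a_4 = (5)(6)(1120) / ((4 - 10)(4 + 10)) = 33600/(-84) = -400
  a_2 = (3)(4)(-400) / ((2 - 10)(2 + 10)) = -4800/(-96) = 50
  a_0 = (1)(2)(50) / ((0 - 10)(0 + 10)) = 100/(-100) = -1
Hence T_10(x) = 512 x^10 - 1280 x^8 + 1120 x^6 - 400 x^4 + 50 x^2 - 1.

T_10(x); series = 512 x^10 - 1280 x^8 + 1120 x^6 - 400 x^4 + 50 x^2 - 1


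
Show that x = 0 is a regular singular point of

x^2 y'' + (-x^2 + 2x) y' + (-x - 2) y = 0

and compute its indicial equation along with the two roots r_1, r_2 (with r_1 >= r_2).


Divide by x^2 to reach normal form y'' + P_1(x) y' + P_2(x) y = 0 with P_1(x) = -1 + 2/x and P_2(x) = -1/x - 2/x^2.
x = 0 is a singular point because the y'-coefficient -1 + 2/x has a pole at x = 0 and the y-coefficient -1/x - 2/x^2 has a pole at x = 0.
It is a regular singular point because x P_1(x) = p(x) = 2 - x and x^2 P_2(x) = q(x) = -x - 2 are polynomials, hence analytic at x = 0.
p(0) = 2,  q(0) = -2.
Indicial equation: r(r-1) + p(0) r + q(0) = 0, i.e. r^2 + (p(0) - 1) r + q(0) = 0, i.e. r^2 + 1 r - 2 = 0.
Discriminant: (1)^2 - 4(-2) = 9, so r = (-1 ± 3)/2.
Solving: r_1 = 1, r_2 = -2.

indicial: r^2 + 1 r - 2 = 0; roots r_1 = 1, r_2 = -2


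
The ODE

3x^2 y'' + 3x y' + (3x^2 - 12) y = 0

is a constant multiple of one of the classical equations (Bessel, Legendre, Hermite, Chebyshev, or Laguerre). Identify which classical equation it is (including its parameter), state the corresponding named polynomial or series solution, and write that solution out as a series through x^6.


All three coefficients share the factor 3; dividing through by 3 gives  x^2 y'' + x y' + (x^2 - 4) y = 0.
This matches the Bessel equation x^2 y'' + x y' + (x^2 - nu^2) y = 0 with nu^2 = 4, so nu = 2; the solution bounded at x = 0 is J_2(x).
Frobenius at x = 0: indicial roots ±nu; for r = nu the recurrence k(k + 2nu) c_k = -c_{k-2} gives the standard series J_nu(x) = sum_{k>=0} (-1)^k / (k! (k+nu)!) (x/2)^(2k+nu). Evaluate the first 3 terms:
  k = 0: (-1)^0 / (0! * 2! * 2^2) x^2 = 1/(1*2*4) x^2 = (1/8) x^2
  k = 1: (-1)^1 / (1! * 3! * 2^4) x^4 = -1/(1*6*16) x^4 = (-1/96) x^4
  k = 2: (-1)^2 / (2! * 4! * 2^6) x^6 = 1/(2*24*64) x^6 = (1/3072) x^6
Hence J_2(x) = x^6/3072 - x^4/96 + x^2/8 + ....

J_2(x); series = x^6/3072 - x^4/96 + x^2/8


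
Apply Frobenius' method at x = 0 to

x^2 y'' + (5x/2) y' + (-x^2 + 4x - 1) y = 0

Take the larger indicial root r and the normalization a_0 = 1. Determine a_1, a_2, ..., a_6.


Write in Frobenius form y'' + (p(x)/x) y' + (q(x)/x^2) y = 0:
  p(x) = 5/2,  q(x) = -x^2 + 4x - 1.
Indicial equation: r(r-1) + (5/2) r + (-1) = 0 -> roots r_1 = 1/2, r_2 = -2.
Take r = r_1 = 1/2. Let y(x) = x^r sum_{n>=0} a_n x^n with a_0 = 1.
Substitute y = x^r sum a_n x^n and match x^{r+n}. The recurrence is
  D(n) a_n + 4 a_{n-1} - 1 a_{n-2} = 0,  where D(n) = (r+n)(r+n-1) + (5/2)(r+n) + (-1).
  a_n = [-4 a_{n-1} + 1 a_{n-2}] / D(n).
Since the indicial polynomial factors as (r - r_1)(r - r_2), D(n) = (r_1 + n - r_1)(r_1 + n - r_2) = n(n + 5/2).
Evaluating step by step (a_0 = 1):
  n = 1: D(1) = 1(1 + 5/2) = 7/2; numerator = -4(1) = -4; a_1 = (-4)/(7/2) = -8/7
  n = 2: D(2) = 2(2 + 5/2) = 9; numerator = -4(-8/7) + 1(1) = 39/7; a_2 = (39/7)/(9) = 13/21
  n = 3: D(3) = 3(3 + 5/2) = 33/2; numerator = -4(13/21) + 1(-8/7) = -76/21; a_3 = (-76/21)/(33/2) = -152/693
  n = 4: D(4) = 4(4 + 5/2) = 26; numerator = -4(-152/693) + 1(13/21) = 1037/693; a_4 = (1037/693)/(26) = 1037/18018
  n = 5: D(5) = 5(5 + 5/2) = 75/2; numerator = -4(1037/18018) + 1(-152/693) = -450/1001; a_5 = (-450/1001)/(75/2) = -12/1001
  n = 6: D(6) = 6(6 + 5/2) = 51; numerator = -4(-12/1001) + 1(1037/18018) = 1901/18018; a_6 = (1901/18018)/(51) = 1901/918918

r = 1/2; a_0 = 1; a_1 = -8/7; a_2 = 13/21; a_3 = -152/693; a_4 = 1037/18018; a_5 = -12/1001; a_6 = 1901/918918


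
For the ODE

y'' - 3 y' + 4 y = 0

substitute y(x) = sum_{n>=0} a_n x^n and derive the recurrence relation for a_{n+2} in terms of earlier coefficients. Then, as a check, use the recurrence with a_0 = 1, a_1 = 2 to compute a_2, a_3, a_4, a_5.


Substitute y = sum_n a_n x^n.
y''(x) has coefficient (n+2)(n+1) a_{n+2} at x^n;
-3 y'(x) has coefficient -3 (n+1) a_{n+1} at x^n;
4 y(x) has coefficient 4 a_n at x^n.
Matching x^n: (n+2)(n+1) a_{n+2} - 3 (n+1) a_{n+1} + 4 a_n = 0.
Thus a_{n+2} = [3 (n+1) a_{n+1} - 4 a_n] / ((n+1)(n+2)).

Check with a_0 = 1, a_1 = 2 (apply the recurrence for n = 0, 1, 2, 3): a_0 = 1, a_1 = 2, a_2 = 1, a_3 = -1/3, a_4 = -7/12, a_5 = -17/60.

a_(n+2) = [3 (n+1) a_(n+1) - 4 a_n] / ((n+1)(n+2)); check: a_0 = 1, a_1 = 2, a_2 = 1, a_3 = -1/3, a_4 = -7/12, a_5 = -17/60


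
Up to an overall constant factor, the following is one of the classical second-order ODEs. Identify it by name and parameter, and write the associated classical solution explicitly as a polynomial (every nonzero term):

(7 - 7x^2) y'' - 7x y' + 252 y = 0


All three coefficients share the factor 7; dividing through by 7 gives  (1 - x^2) y'' - x y' + 36 y = 0.
This matches the Chebyshev equation (1 - x^2) y'' - x y' + n^2 y = 0 (note the -x y' term, not -2x y') with n^2 = 36, so n = 6; the polynomial solution is T_6(x).
With y = sum_k a_k x^k, matching x^k gives (k+2)(k+1) a_{k+2} = (k^2 - n^2) a_k = (k - 6)(k + 6) a_k. The right side vanishes at k = 6, so the series with the parity of 6 terminates at degree 6.
Standard normalization: leading coefficient of T_n is 2^(n-1), so a_6 = 2^5 = 32. Work downward with a_k = (k+1)(k+2) a_{k+2} / ((k - 6)(k + 6)):
  a_4 = (5)(6)(32) / ((4 - 6)(4 + 6)) = 960/(-20) = -48
  a_2 = (3)(4)(-48) / ((2 - 6)(2 + 6)) = -576/(-32) = 18
  a_0 = (1)(2)(18) / ((0 - 6)(0 + 6)) = 36/(-36) = -1
Hence T_6(x) = 32 x^6 - 48 x^4 + 18 x^2 - 1.

T_6(x); series = 32 x^6 - 48 x^4 + 18 x^2 - 1


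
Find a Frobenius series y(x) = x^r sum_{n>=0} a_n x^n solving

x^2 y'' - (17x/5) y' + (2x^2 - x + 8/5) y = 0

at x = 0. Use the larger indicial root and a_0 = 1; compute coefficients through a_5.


Write in Frobenius form y'' + (p(x)/x) y' + (q(x)/x^2) y = 0:
  p(x) = -17/5,  q(x) = 2x^2 - x + 8/5.
Indicial equation: r(r-1) + (-17/5) r + (8/5) = 0 -> roots r_1 = 4, r_2 = 2/5.
Take r = r_1 = 4. Let y(x) = x^r sum_{n>=0} a_n x^n with a_0 = 1.
Substitute y = x^r sum a_n x^n and match x^{r+n}. The recurrence is
  D(n) a_n - 1 a_{n-1} + 2 a_{n-2} = 0,  where D(n) = (r+n)(r+n-1) + (-17/5)(r+n) + (8/5).
  a_n = [1 a_{n-1} - 2 a_{n-2}] / D(n).
Since the indicial polynomial factors as (r - r_1)(r - r_2), D(n) = (r_1 + n - r_1)(r_1 + n - r_2) = n(n + 18/5).
Evaluating step by step (a_0 = 1):
  n = 1: D(1) = 1(1 + 18/5) = 23/5; numerator = 1(1) = 1; a_1 = (1)/(23/5) = 5/23
  n = 2: D(2) = 2(2 + 18/5) = 56/5; numerator = 1(5/23) - 2(1) = -41/23; a_2 = (-41/23)/(56/5) = -205/1288
  n = 3: D(3) = 3(3 + 18/5) = 99/5; numerator = 1(-205/1288) - 2(5/23) = -765/1288; a_3 = (-765/1288)/(99/5) = -425/14168
  n = 4: D(4) = 4(4 + 18/5) = 152/5; numerator = 1(-425/14168) - 2(-205/1288) = 4085/14168; a_4 = (4085/14168)/(152/5) = 1075/113344
  n = 5: D(5) = 5(5 + 18/5) = 43; numerator = 1(1075/113344) - 2(-425/14168) = 1125/16192; a_5 = (1125/16192)/(43) = 1125/696256

r = 4; a_0 = 1; a_1 = 5/23; a_2 = -205/1288; a_3 = -425/14168; a_4 = 1075/113344; a_5 = 1125/696256


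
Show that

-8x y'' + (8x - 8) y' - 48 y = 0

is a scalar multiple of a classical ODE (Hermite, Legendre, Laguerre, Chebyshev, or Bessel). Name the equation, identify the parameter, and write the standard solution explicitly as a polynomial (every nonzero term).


All three coefficients share the factor -8; dividing through by -8 gives  x y'' + (1 - x) y' + 6 y = 0.
This matches the Laguerre equation x y'' + (1 - x) y' + n y = 0 with n = 6; the polynomial solution is L_6(x).
With y = sum_k a_k x^k, matching x^k gives (k+1)k a_{k+1} + (k+1) a_{k+1} - k a_k + n a_k = 0, i.e. (k+1)^2 a_{k+1} = (k - n) a_k = (k - 6) a_k. The right side vanishes at k = 6, so the series terminates at degree 6.
Standard normalization L_n(0) = 1 gives a_0 = 1. Work upward with a_{k+1} = (k - 6) a_k / (k+1)^2:
  a_1 = (0 - 6)(1) / 1^2 = -6/1 = -6
  a_2 = (1 - 6)(-6) / 2^2 = 30/4 = 15/2
  a_3 = (2 - 6)(15/2) / 3^2 = -30/9 = -10/3
  a_4 = (3 - 6)(-10/3) / 4^2 = 10/16 = 5/8
  a_5 = (4 - 6)(5/8) / 5^2 = (-5/4)/25 = -1/20
  a_6 = (5 - 6)(-1/20) / 6^2 = (1/20)/36 = 1/720
Hence L_6(x) = x^6/720 - x^5/20 + 5 x^4/8 - 10 x^3/3 + 15 x^2/2 - 6 x + 1.

L_6(x); series = x^6/720 - x^5/20 + 5 x^4/8 - 10 x^3/3 + 15 x^2/2 - 6 x + 1


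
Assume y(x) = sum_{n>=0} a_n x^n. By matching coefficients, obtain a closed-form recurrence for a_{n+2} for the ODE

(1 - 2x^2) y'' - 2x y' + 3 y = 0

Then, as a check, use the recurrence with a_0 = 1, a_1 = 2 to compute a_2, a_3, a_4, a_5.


Substitute y = sum_n a_n x^n.
(1 - 2 x^2) y'' contributes (n+2)(n+1) a_{n+2} - 2 n(n-1) a_n at x^n.
-2 x y'(x) contributes -2 n a_n at x^n.
3 y(x) contributes 3 a_n at x^n.
Matching x^n: (n+2)(n+1) a_{n+2} + (-2 n(n-1) - 2 n + 3) a_n = 0.
Thus a_{n+2} = (2 n(n-1) + 2 n - 3) / ((n+1)(n+2)) * a_n.

Check with a_0 = 1, a_1 = 2 (apply the recurrence for n = 0, 1, 2, 3): a_0 = 1, a_1 = 2, a_2 = -3/2, a_3 = -1/3, a_4 = -5/8, a_5 = -1/4.

a_(n+2) = (2 n(n-1) + 2 n - 3) / ((n+1)(n+2)) * a_n; check: a_0 = 1, a_1 = 2, a_2 = -3/2, a_3 = -1/3, a_4 = -5/8, a_5 = -1/4


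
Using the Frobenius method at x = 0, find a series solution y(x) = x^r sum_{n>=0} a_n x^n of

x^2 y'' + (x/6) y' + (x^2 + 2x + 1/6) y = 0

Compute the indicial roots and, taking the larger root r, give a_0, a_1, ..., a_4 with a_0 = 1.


Write in Frobenius form y'' + (p(x)/x) y' + (q(x)/x^2) y = 0:
  p(x) = 1/6,  q(x) = x^2 + 2x + 1/6.
Indicial equation: r(r-1) + (1/6) r + (1/6) = 0 -> roots r_1 = 1/2, r_2 = 1/3.
Take r = r_1 = 1/2. Let y(x) = x^r sum_{n>=0} a_n x^n with a_0 = 1.
Substitute y = x^r sum a_n x^n and match x^{r+n}. The recurrence is
  D(n) a_n + 2 a_{n-1} + 1 a_{n-2} = 0,  where D(n) = (r+n)(r+n-1) + (1/6)(r+n) + (1/6).
  a_n = [-2 a_{n-1} - 1 a_{n-2}] / D(n).
Since the indicial polynomial factors as (r - r_1)(r - r_2), D(n) = (r_1 + n - r_1)(r_1 + n - r_2) = n(n + 1/6).
Evaluating step by step (a_0 = 1):
  n = 1: D(1) = 1(1 + 1/6) = 7/6; numerator = -2(1) = -2; a_1 = (-2)/(7/6) = -12/7
  n = 2: D(2) = 2(2 + 1/6) = 13/3; numerator = -2(-12/7) - 1(1) = 17/7; a_2 = (17/7)/(13/3) = 51/91
  n = 3: D(3) = 3(3 + 1/6) = 19/2; numerator = -2(51/91) - 1(-12/7) = 54/91; a_3 = (54/91)/(19/2) = 108/1729
  n = 4: D(4) = 4(4 + 1/6) = 50/3; numerator = -2(108/1729) - 1(51/91) = -1185/1729; a_4 = (-1185/1729)/(50/3) = -711/17290

r = 1/2; a_0 = 1; a_1 = -12/7; a_2 = 51/91; a_3 = 108/1729; a_4 = -711/17290


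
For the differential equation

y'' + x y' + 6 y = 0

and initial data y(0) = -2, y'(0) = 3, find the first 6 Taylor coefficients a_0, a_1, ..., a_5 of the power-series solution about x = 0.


Ansatz: y(x) = sum_{n>=0} a_n x^n, so y'(x) = sum_{n>=1} n a_n x^(n-1) and y''(x) = sum_{n>=2} n(n-1) a_n x^(n-2).
Substitute into P(x) y'' + Q(x) y' + R(x) y = 0 with P(x) = 1, Q(x) = x, R(x) = 6, and match powers of x.
Initial conditions: a_0 = -2, a_1 = 3.
Setting the coefficient of each power of x to zero and solving order by order (substituting the coefficients already found):
  x^0: 2 a_2 + 6 a_0 = 0  ->  2 a_2 = -6 a_0 = 12  ->  a_2 = 6
  x^1: 6 a_3 + 7 a_1 = 0  ->  6 a_3 = -7 a_1 = -21  ->  a_3 = -7/2
  x^2: 12 a_4 + 8 a_2 = 0  ->  12 a_4 = -8 a_2 = -48  ->  a_4 = -4
  x^3: 20 a_5 + 9 a_3 = 0  ->  20 a_5 = -9 a_3 = 63/2  ->  a_5 = 63/40
Truncated series: y(x) = -2 + 3 x + 6 x^2 - (7/2) x^3 - 4 x^4 + (63/40) x^5 + O(x^6).

a_0 = -2; a_1 = 3; a_2 = 6; a_3 = -7/2; a_4 = -4; a_5 = 63/40


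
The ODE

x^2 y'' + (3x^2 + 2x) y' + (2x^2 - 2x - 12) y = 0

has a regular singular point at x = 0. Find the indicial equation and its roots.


Divide by x^2 to reach normal form y'' + P_1(x) y' + P_2(x) y = 0 with P_1(x) = 3 + 2/x and P_2(x) = 2 - 2/x - 12/x^2.
x = 0 is a singular point because the y'-coefficient 3 + 2/x has a pole at x = 0 and the y-coefficient 2 - 2/x - 12/x^2 has a pole at x = 0.
It is a regular singular point because x P_1(x) = p(x) = 3x + 2 and x^2 P_2(x) = q(x) = 2x^2 - 2x - 12 are polynomials, hence analytic at x = 0.
p(0) = 2,  q(0) = -12.
Indicial equation: r(r-1) + p(0) r + q(0) = 0, i.e. r^2 + (p(0) - 1) r + q(0) = 0, i.e. r^2 + 1 r - 12 = 0.
Discriminant: (1)^2 - 4(-12) = 49, so r = (-1 ± 7)/2.
Solving: r_1 = 3, r_2 = -4.

indicial: r^2 + 1 r - 12 = 0; roots r_1 = 3, r_2 = -4


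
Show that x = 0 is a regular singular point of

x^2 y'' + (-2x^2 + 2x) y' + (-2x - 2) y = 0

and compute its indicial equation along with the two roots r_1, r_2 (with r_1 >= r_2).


Divide by x^2 to reach normal form y'' + P_1(x) y' + P_2(x) y = 0 with P_1(x) = -2 + 2/x and P_2(x) = -2/x - 2/x^2.
x = 0 is a singular point because the y'-coefficient -2 + 2/x has a pole at x = 0 and the y-coefficient -2/x - 2/x^2 has a pole at x = 0.
It is a regular singular point because x P_1(x) = p(x) = 2 - 2x and x^2 P_2(x) = q(x) = -2x - 2 are polynomials, hence analytic at x = 0.
p(0) = 2,  q(0) = -2.
Indicial equation: r(r-1) + p(0) r + q(0) = 0, i.e. r^2 + (p(0) - 1) r + q(0) = 0, i.e. r^2 + 1 r - 2 = 0.
Discriminant: (1)^2 - 4(-2) = 9, so r = (-1 ± 3)/2.
Solving: r_1 = 1, r_2 = -2.

indicial: r^2 + 1 r - 2 = 0; roots r_1 = 1, r_2 = -2


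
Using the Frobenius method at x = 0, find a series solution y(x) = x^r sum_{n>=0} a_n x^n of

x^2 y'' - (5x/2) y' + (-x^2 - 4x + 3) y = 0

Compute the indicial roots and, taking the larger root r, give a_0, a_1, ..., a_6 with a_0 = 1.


Write in Frobenius form y'' + (p(x)/x) y' + (q(x)/x^2) y = 0:
  p(x) = -5/2,  q(x) = -x^2 - 4x + 3.
Indicial equation: r(r-1) + (-5/2) r + (3) = 0 -> roots r_1 = 2, r_2 = 3/2.
Take r = r_1 = 2. Let y(x) = x^r sum_{n>=0} a_n x^n with a_0 = 1.
Substitute y = x^r sum a_n x^n and match x^{r+n}. The recurrence is
  D(n) a_n - 4 a_{n-1} - 1 a_{n-2} = 0,  where D(n) = (r+n)(r+n-1) + (-5/2)(r+n) + (3).
  a_n = [4 a_{n-1} + 1 a_{n-2}] / D(n).
Since the indicial polynomial factors as (r - r_1)(r - r_2), D(n) = (r_1 + n - r_1)(r_1 + n - r_2) = n(n + 1/2).
Evaluating step by step (a_0 = 1):
  n = 1: D(1) = 1(1 + 1/2) = 3/2; numerator = 4(1) = 4; a_1 = (4)/(3/2) = 8/3
  n = 2: D(2) = 2(2 + 1/2) = 5; numerator = 4(8/3) + 1(1) = 35/3; a_2 = (35/3)/(5) = 7/3
  n = 3: D(3) = 3(3 + 1/2) = 21/2; numerator = 4(7/3) + 1(8/3) = 12; a_3 = (12)/(21/2) = 8/7
  n = 4: D(4) = 4(4 + 1/2) = 18; numerator = 4(8/7) + 1(7/3) = 145/21; a_4 = (145/21)/(18) = 145/378
  n = 5: D(5) = 5(5 + 1/2) = 55/2; numerator = 4(145/378) + 1(8/7) = 506/189; a_5 = (506/189)/(55/2) = 92/945
  n = 6: D(6) = 6(6 + 1/2) = 39; numerator = 4(92/945) + 1(145/378) = 487/630; a_6 = (487/630)/(39) = 487/24570

r = 2; a_0 = 1; a_1 = 8/3; a_2 = 7/3; a_3 = 8/7; a_4 = 145/378; a_5 = 92/945; a_6 = 487/24570


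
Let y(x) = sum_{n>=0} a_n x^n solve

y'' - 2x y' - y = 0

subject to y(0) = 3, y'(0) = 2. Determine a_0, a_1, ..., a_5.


Ansatz: y(x) = sum_{n>=0} a_n x^n, so y'(x) = sum_{n>=1} n a_n x^(n-1) and y''(x) = sum_{n>=2} n(n-1) a_n x^(n-2).
Substitute into P(x) y'' + Q(x) y' + R(x) y = 0 with P(x) = 1, Q(x) = -2x, R(x) = -1, and match powers of x.
Initial conditions: a_0 = 3, a_1 = 2.
Setting the coefficient of each power of x to zero and solving order by order (substituting the coefficients already found):
  x^0: 2 a_2 - a_0 = 0  ->  2 a_2 = a_0 = 3  ->  a_2 = 3/2
  x^1: 6 a_3 - 3 a_1 = 0  ->  6 a_3 = 3 a_1 = 6  ->  a_3 = 1
  x^2: 12 a_4 - 5 a_2 = 0  ->  12 a_4 = 5 a_2 = 15/2  ->  a_4 = 5/8
  x^3: 20 a_5 - 7 a_3 = 0  ->  20 a_5 = 7 a_3 = 7  ->  a_5 = 7/20
Truncated series: y(x) = 3 + 2 x + (3/2) x^2 + x^3 + (5/8) x^4 + (7/20) x^5 + O(x^6).

a_0 = 3; a_1 = 2; a_2 = 3/2; a_3 = 1; a_4 = 5/8; a_5 = 7/20


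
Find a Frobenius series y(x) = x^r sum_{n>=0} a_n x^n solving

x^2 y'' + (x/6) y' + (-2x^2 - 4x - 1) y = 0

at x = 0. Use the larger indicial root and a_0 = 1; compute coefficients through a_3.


Write in Frobenius form y'' + (p(x)/x) y' + (q(x)/x^2) y = 0:
  p(x) = 1/6,  q(x) = -2x^2 - 4x - 1.
Indicial equation: r(r-1) + (1/6) r + (-1) = 0 -> roots r_1 = 3/2, r_2 = -2/3.
Take r = r_1 = 3/2. Let y(x) = x^r sum_{n>=0} a_n x^n with a_0 = 1.
Substitute y = x^r sum a_n x^n and match x^{r+n}. The recurrence is
  D(n) a_n - 4 a_{n-1} - 2 a_{n-2} = 0,  where D(n) = (r+n)(r+n-1) + (1/6)(r+n) + (-1).
  a_n = [4 a_{n-1} + 2 a_{n-2}] / D(n).
Since the indicial polynomial factors as (r - r_1)(r - r_2), D(n) = (r_1 + n - r_1)(r_1 + n - r_2) = n(n + 13/6).
Evaluating step by step (a_0 = 1):
  n = 1: D(1) = 1(1 + 13/6) = 19/6; numerator = 4(1) = 4; a_1 = (4)/(19/6) = 24/19
  n = 2: D(2) = 2(2 + 13/6) = 25/3; numerator = 4(24/19) + 2(1) = 134/19; a_2 = (134/19)/(25/3) = 402/475
  n = 3: D(3) = 3(3 + 13/6) = 31/2; numerator = 4(402/475) + 2(24/19) = 2808/475; a_3 = (2808/475)/(31/2) = 5616/14725

r = 3/2; a_0 = 1; a_1 = 24/19; a_2 = 402/475; a_3 = 5616/14725


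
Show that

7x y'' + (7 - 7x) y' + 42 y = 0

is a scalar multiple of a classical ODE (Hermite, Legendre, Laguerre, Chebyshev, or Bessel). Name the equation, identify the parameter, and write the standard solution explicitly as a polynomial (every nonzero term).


All three coefficients share the factor 7; dividing through by 7 gives  x y'' + (1 - x) y' + 6 y = 0.
This matches the Laguerre equation x y'' + (1 - x) y' + n y = 0 with n = 6; the polynomial solution is L_6(x).
With y = sum_k a_k x^k, matching x^k gives (k+1)k a_{k+1} + (k+1) a_{k+1} - k a_k + n a_k = 0, i.e. (k+1)^2 a_{k+1} = (k - n) a_k = (k - 6) a_k. The right side vanishes at k = 6, so the series terminates at degree 6.
Standard normalization L_n(0) = 1 gives a_0 = 1. Work upward with a_{k+1} = (k - 6) a_k / (k+1)^2:
  a_1 = (0 - 6)(1) / 1^2 = -6/1 = -6
  a_2 = (1 - 6)(-6) / 2^2 = 30/4 = 15/2
  a_3 = (2 - 6)(15/2) / 3^2 = -30/9 = -10/3
  a_4 = (3 - 6)(-10/3) / 4^2 = 10/16 = 5/8
  a_5 = (4 - 6)(5/8) / 5^2 = (-5/4)/25 = -1/20
  a_6 = (5 - 6)(-1/20) / 6^2 = (1/20)/36 = 1/720
Hence L_6(x) = x^6/720 - x^5/20 + 5 x^4/8 - 10 x^3/3 + 15 x^2/2 - 6 x + 1.

L_6(x); series = x^6/720 - x^5/20 + 5 x^4/8 - 10 x^3/3 + 15 x^2/2 - 6 x + 1


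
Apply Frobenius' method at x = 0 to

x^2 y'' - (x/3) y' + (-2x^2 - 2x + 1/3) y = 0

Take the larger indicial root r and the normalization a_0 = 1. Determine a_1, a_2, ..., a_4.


Write in Frobenius form y'' + (p(x)/x) y' + (q(x)/x^2) y = 0:
  p(x) = -1/3,  q(x) = -2x^2 - 2x + 1/3.
Indicial equation: r(r-1) + (-1/3) r + (1/3) = 0 -> roots r_1 = 1, r_2 = 1/3.
Take r = r_1 = 1. Let y(x) = x^r sum_{n>=0} a_n x^n with a_0 = 1.
Substitute y = x^r sum a_n x^n and match x^{r+n}. The recurrence is
  D(n) a_n - 2 a_{n-1} - 2 a_{n-2} = 0,  where D(n) = (r+n)(r+n-1) + (-1/3)(r+n) + (1/3).
  a_n = [2 a_{n-1} + 2 a_{n-2}] / D(n).
Since the indicial polynomial factors as (r - r_1)(r - r_2), D(n) = (r_1 + n - r_1)(r_1 + n - r_2) = n(n + 2/3).
Evaluating step by step (a_0 = 1):
  n = 1: D(1) = 1(1 + 2/3) = 5/3; numerator = 2(1) = 2; a_1 = (2)/(5/3) = 6/5
  n = 2: D(2) = 2(2 + 2/3) = 16/3; numerator = 2(6/5) + 2(1) = 22/5; a_2 = (22/5)/(16/3) = 33/40
  n = 3: D(3) = 3(3 + 2/3) = 11; numerator = 2(33/40) + 2(6/5) = 81/20; a_3 = (81/20)/(11) = 81/220
  n = 4: D(4) = 4(4 + 2/3) = 56/3; numerator = 2(81/220) + 2(33/40) = 105/44; a_4 = (105/44)/(56/3) = 45/352

r = 1; a_0 = 1; a_1 = 6/5; a_2 = 33/40; a_3 = 81/220; a_4 = 45/352


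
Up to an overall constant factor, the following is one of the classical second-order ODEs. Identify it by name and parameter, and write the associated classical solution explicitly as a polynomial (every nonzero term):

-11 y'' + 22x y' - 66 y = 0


All three coefficients share the factor -11; dividing through by -11 gives  y'' - 2x y' + 6 y = 0.
This matches the Hermite equation y'' - 2x y' + 2n y = 0 with 2n = 6, so n = 3; the polynomial solution is H_3(x).
With y = sum_k a_k x^k, matching x^k gives (k+2)(k+1) a_{k+2} = 2(k - n) a_k = 2(k - 3) a_k. The right side vanishes at k = 3, so the series with the parity of 3 terminates at degree 3.
Standard normalization: leading coefficient of H_n is 2^n, so a_3 = 2^3 = 8. Work downward with a_k = (k+1)(k+2) a_{k+2} / (2(k - n)):
  a_1 = (2)(3)(8) / (2(1 - 3)) = 48/(-4) = -12
Hence H_3(x) = 8 x^3 - 12 x.

H_3(x); series = 8 x^3 - 12 x


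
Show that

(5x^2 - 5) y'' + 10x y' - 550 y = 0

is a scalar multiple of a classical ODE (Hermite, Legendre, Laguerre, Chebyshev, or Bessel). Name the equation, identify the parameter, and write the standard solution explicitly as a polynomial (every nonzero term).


All three coefficients share the factor -5; dividing through by -5 gives  (1 - x^2) y'' - 2x y' + 110 y = 0.
This matches the Legendre equation (1 - x^2) y'' - 2x y' + n(n+1) y = 0 (note the -2x y' term) with n(n+1) = 110, so n = 10; the polynomial solution is P_10(x).
With y = sum_k a_k x^k, matching x^k gives (k+2)(k+1) a_{k+2} = [k(k+1) - n(n+1)] a_k = (k - 10)(k + 11) a_k. The right side vanishes at k = 10, so the series with the parity of 10 terminates at degree 10.
Standard normalization (P_n(1) = 1): leading coefficient (2n)!/(2^n (n!)^2) = 2432902008176640000/(1024*13168189440000) = 46189/256, so a_10 = 46189/256. Work downward with a_k = (k+1)(k+2) a_{k+2} / ((k - 10)(k + 11)):
  a_8 = (9)(10)(46189/256) / ((8 - 10)(8 + 11)) = (2078505/128)/(-38) = -109395/256
  a_6 = (7)(8)(-109395/256) / ((6 - 10)(6 + 11)) = (-765765/32)/(-68) = 45045/128
  a_4 = (5)(6)(45045/128) / ((4 - 10)(4 + 11)) = (675675/64)/(-90) = -15015/128
  a_2 = (3)(4)(-15015/128) / ((2 - 10)(2 + 11)) = (-45045/32)/(-104) = 3465/256
  a_0 = (1)(2)(3465/256) / ((0 - 10)(0 + 11)) = (3465/128)/(-110) = -63/256
Hence P_10(x) = 46189 x^10/256 - 109395 x^8/256 + 45045 x^6/128 - 15015 x^4/128 + 3465 x^2/256 - 63/256.

P_10(x); series = 46189 x^10/256 - 109395 x^8/256 + 45045 x^6/128 - 15015 x^4/128 + 3465 x^2/256 - 63/256


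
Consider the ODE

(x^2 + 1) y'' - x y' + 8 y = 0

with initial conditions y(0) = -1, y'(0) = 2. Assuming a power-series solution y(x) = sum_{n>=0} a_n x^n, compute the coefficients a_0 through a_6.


Ansatz: y(x) = sum_{n>=0} a_n x^n, so y'(x) = sum_{n>=1} n a_n x^(n-1) and y''(x) = sum_{n>=2} n(n-1) a_n x^(n-2).
Substitute into P(x) y'' + Q(x) y' + R(x) y = 0 with P(x) = x^2 + 1, Q(x) = -x, R(x) = 8, and match powers of x.
Initial conditions: a_0 = -1, a_1 = 2.
Setting the coefficient of each power of x to zero and solving order by order (substituting the coefficients already found):
  x^0: 2 a_2 + 8 a_0 = 0  ->  2 a_2 = -8 a_0 = 8  ->  a_2 = 4
  x^1: 6 a_3 + 7 a_1 = 0  ->  6 a_3 = -7 a_1 = -14  ->  a_3 = -7/3
  x^2: 12 a_4 + 8 a_2 = 0  ->  12 a_4 = -8 a_2 = -32  ->  a_4 = -8/3
  x^3: 20 a_5 + 11 a_3 = 0  ->  20 a_5 = -11 a_3 = 77/3  ->  a_5 = 77/60
  x^4: 30 a_6 + 16 a_4 = 0  ->  30 a_6 = -16 a_4 = 128/3  ->  a_6 = 64/45
Truncated series: y(x) = -1 + 2 x + 4 x^2 - (7/3) x^3 - (8/3) x^4 + (77/60) x^5 + (64/45) x^6 + O(x^7).

a_0 = -1; a_1 = 2; a_2 = 4; a_3 = -7/3; a_4 = -8/3; a_5 = 77/60; a_6 = 64/45


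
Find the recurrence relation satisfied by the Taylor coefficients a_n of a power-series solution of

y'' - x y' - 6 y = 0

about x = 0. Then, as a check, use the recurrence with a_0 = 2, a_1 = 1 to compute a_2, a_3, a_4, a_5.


Substitute y = sum_n a_n x^n.
y''(x) has coefficient (n+2)(n+1) a_{n+2} at x^n;
-x y'(x) has coefficient -n a_n at x^n (shift);
-6 y(x) has coefficient -6 a_n at x^n.
Matching x^n: (n+2)(n+1) a_{n+2} + (-n - 6) a_n = 0.
Thus a_{n+2} = (n + 6) / ((n+1)(n+2)) * a_n.

Check with a_0 = 2, a_1 = 1 (apply the recurrence for n = 0, 1, 2, 3): a_0 = 2, a_1 = 1, a_2 = 6, a_3 = 7/6, a_4 = 4, a_5 = 21/40.

a_(n+2) = (n + 6) / ((n+1)(n+2)) * a_n; check: a_0 = 2, a_1 = 1, a_2 = 6, a_3 = 7/6, a_4 = 4, a_5 = 21/40


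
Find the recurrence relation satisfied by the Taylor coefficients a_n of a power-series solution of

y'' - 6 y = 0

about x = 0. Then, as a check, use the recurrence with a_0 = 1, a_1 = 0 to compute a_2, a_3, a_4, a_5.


Substitute y = sum_n a_n x^n into y'' + (const) y = 0.
y''(x) = sum_{n>=0} (n+2)(n+1) a_{n+2} x^n.
The ODE becomes sum_n [(n+2)(n+1) a_{n+2} - 6 a_n] x^n = 0.
Setting each coefficient to zero gives the recurrence:
  (n+2)(n+1) a_{n+2} - 6 a_n = 0,
  a_{n+2} = 6 / ((n+1)(n+2)) a_n.

Check with a_0 = 1, a_1 = 0 (apply the recurrence for n = 0, 1, 2, 3): a_0 = 1, a_1 = 0, a_2 = 3, a_3 = 0, a_4 = 3/2, a_5 = 0.

a_{n+2} = 6/((n+1)(n+2)) * a_n; check: a_0 = 1, a_1 = 0, a_2 = 3, a_3 = 0, a_4 = 3/2, a_5 = 0


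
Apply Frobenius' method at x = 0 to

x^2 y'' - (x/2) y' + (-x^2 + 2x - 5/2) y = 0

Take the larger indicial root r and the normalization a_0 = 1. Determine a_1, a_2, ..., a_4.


Write in Frobenius form y'' + (p(x)/x) y' + (q(x)/x^2) y = 0:
  p(x) = -1/2,  q(x) = -x^2 + 2x - 5/2.
Indicial equation: r(r-1) + (-1/2) r + (-5/2) = 0 -> roots r_1 = 5/2, r_2 = -1.
Take r = r_1 = 5/2. Let y(x) = x^r sum_{n>=0} a_n x^n with a_0 = 1.
Substitute y = x^r sum a_n x^n and match x^{r+n}. The recurrence is
  D(n) a_n + 2 a_{n-1} - 1 a_{n-2} = 0,  where D(n) = (r+n)(r+n-1) + (-1/2)(r+n) + (-5/2).
  a_n = [-2 a_{n-1} + 1 a_{n-2}] / D(n).
Since the indicial polynomial factors as (r - r_1)(r - r_2), D(n) = (r_1 + n - r_1)(r_1 + n - r_2) = n(n + 7/2).
Evaluating step by step (a_0 = 1):
  n = 1: D(1) = 1(1 + 7/2) = 9/2; numerator = -2(1) = -2; a_1 = (-2)/(9/2) = -4/9
  n = 2: D(2) = 2(2 + 7/2) = 11; numerator = -2(-4/9) + 1(1) = 17/9; a_2 = (17/9)/(11) = 17/99
  n = 3: D(3) = 3(3 + 7/2) = 39/2; numerator = -2(17/99) + 1(-4/9) = -26/33; a_3 = (-26/33)/(39/2) = -4/99
  n = 4: D(4) = 4(4 + 7/2) = 30; numerator = -2(-4/99) + 1(17/99) = 25/99; a_4 = (25/99)/(30) = 5/594

r = 5/2; a_0 = 1; a_1 = -4/9; a_2 = 17/99; a_3 = -4/99; a_4 = 5/594


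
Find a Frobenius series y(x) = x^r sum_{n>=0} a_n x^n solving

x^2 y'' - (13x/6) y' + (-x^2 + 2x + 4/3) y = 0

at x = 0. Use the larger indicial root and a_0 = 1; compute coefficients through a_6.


Write in Frobenius form y'' + (p(x)/x) y' + (q(x)/x^2) y = 0:
  p(x) = -13/6,  q(x) = -x^2 + 2x + 4/3.
Indicial equation: r(r-1) + (-13/6) r + (4/3) = 0 -> roots r_1 = 8/3, r_2 = 1/2.
Take r = r_1 = 8/3. Let y(x) = x^r sum_{n>=0} a_n x^n with a_0 = 1.
Substitute y = x^r sum a_n x^n and match x^{r+n}. The recurrence is
  D(n) a_n + 2 a_{n-1} - 1 a_{n-2} = 0,  where D(n) = (r+n)(r+n-1) + (-13/6)(r+n) + (4/3).
  a_n = [-2 a_{n-1} + 1 a_{n-2}] / D(n).
Since the indicial polynomial factors as (r - r_1)(r - r_2), D(n) = (r_1 + n - r_1)(r_1 + n - r_2) = n(n + 13/6).
Evaluating step by step (a_0 = 1):
  n = 1: D(1) = 1(1 + 13/6) = 19/6; numerator = -2(1) = -2; a_1 = (-2)/(19/6) = -12/19
  n = 2: D(2) = 2(2 + 13/6) = 25/3; numerator = -2(-12/19) + 1(1) = 43/19; a_2 = (43/19)/(25/3) = 129/475
  n = 3: D(3) = 3(3 + 13/6) = 31/2; numerator = -2(129/475) + 1(-12/19) = -558/475; a_3 = (-558/475)/(31/2) = -36/475
  n = 4: D(4) = 4(4 + 13/6) = 74/3; numerator = -2(-36/475) + 1(129/475) = 201/475; a_4 = (201/475)/(74/3) = 603/35150
  n = 5: D(5) = 5(5 + 13/6) = 215/6; numerator = -2(603/35150) + 1(-36/475) = -387/3515; a_5 = (-387/3515)/(215/6) = -54/17575
  n = 6: D(6) = 6(6 + 13/6) = 49; numerator = -2(-54/17575) + 1(603/35150) = 819/35150; a_6 = (819/35150)/(49) = 117/246050

r = 8/3; a_0 = 1; a_1 = -12/19; a_2 = 129/475; a_3 = -36/475; a_4 = 603/35150; a_5 = -54/17575; a_6 = 117/246050
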